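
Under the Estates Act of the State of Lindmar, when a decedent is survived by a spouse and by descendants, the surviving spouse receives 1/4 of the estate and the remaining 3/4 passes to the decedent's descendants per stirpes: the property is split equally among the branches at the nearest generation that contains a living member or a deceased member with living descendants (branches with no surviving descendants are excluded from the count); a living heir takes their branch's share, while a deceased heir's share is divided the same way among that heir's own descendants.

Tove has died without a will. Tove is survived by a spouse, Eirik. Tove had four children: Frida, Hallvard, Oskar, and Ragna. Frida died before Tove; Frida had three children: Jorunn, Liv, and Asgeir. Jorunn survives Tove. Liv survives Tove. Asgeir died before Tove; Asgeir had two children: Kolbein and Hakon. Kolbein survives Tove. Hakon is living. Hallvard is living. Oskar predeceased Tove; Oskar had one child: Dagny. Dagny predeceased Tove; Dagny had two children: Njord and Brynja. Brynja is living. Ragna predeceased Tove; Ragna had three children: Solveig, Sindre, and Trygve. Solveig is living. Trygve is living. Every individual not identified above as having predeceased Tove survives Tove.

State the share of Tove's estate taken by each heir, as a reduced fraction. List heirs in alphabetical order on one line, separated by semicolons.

Brynja 3/32; Eirik 1/4; Hakon 1/32; Hallvard 3/16; Jorunn 1/16; Kolbein 1/32; Liv 1/16; Njord 3/32; Sindre 1/16; Solveig 1/16; Trygve 1/16

Eirik, as surviving spouse, takes 1/4.
The remaining 3/4 passes to Tove's descendants per stirpes.
The 3/4 is divided into 4 equal shares of 3/16 among Frida, Hallvard, Oskar, Ragna.
Frida predeceased; the 3/16 allotted to Frida's branch passes to Frida's issue by representation.
The 3/16 is divided into 3 equal shares of 1/16 among Jorunn, Liv, Asgeir.
Jorunn is living and takes 1/16.
Liv is living and takes 1/16.
Asgeir predeceased; the 1/16 allotted to Asgeir's branch passes to Asgeir's issue by representation.
The 1/16 is divided into 2 equal shares of 1/32 among Kolbein, Hakon.
Kolbein is living and takes 1/32.
Hakon is living and takes 1/32.
Hallvard is living and takes 3/16.
Oskar predeceased; the 3/16 allotted to Oskar's branch passes to Oskar's issue by representation.
Dagny's line is the sole branch at this level, so the full 3/16 passes to Dagny's issue by representation.
The 3/16 is divided into 2 equal shares of 3/32 among Njord, Brynja.
Njord is living and takes 3/32.
Brynja is living and takes 3/32.
Ragna predeceased; the 3/16 allotted to Ragna's branch passes to Ragna's issue by representation.
The 3/16 is divided into 3 equal shares of 1/16 among Solveig, Sindre, Trygve.
Solveig is living and takes 1/16.
Sindre is living and takes 1/16.
Trygve is living and takes 1/16.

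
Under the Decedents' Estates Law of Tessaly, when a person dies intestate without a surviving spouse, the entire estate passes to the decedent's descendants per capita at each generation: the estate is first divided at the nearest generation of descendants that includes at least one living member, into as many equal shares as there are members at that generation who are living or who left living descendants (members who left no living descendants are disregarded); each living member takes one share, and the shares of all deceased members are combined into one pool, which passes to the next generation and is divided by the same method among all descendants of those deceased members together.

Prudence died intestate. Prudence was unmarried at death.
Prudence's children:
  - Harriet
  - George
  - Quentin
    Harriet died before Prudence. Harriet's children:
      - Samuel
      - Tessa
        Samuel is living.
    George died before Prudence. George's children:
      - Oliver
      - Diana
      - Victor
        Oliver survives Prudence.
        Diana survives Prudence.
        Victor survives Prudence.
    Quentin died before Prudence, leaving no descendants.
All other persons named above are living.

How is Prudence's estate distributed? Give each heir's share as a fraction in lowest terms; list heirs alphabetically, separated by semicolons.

There is no surviving spouse, so the entire estate passes to Prudence's descendants per capita at each generation.
No one at generation 1 (Harriet, George) is living; moving to the next generation.
At generation 2 (Samuel, Tessa, Oliver, Diana, Victor) there are 5 shares of (1)/5 = 1/5 each.
Living: Samuel, Tessa, Oliver, Diana, and Victor — each takes 1/5.

Diana 1/5; Oliver 1/5; Samuel 1/5; Tessa 1/5; Victor 1/5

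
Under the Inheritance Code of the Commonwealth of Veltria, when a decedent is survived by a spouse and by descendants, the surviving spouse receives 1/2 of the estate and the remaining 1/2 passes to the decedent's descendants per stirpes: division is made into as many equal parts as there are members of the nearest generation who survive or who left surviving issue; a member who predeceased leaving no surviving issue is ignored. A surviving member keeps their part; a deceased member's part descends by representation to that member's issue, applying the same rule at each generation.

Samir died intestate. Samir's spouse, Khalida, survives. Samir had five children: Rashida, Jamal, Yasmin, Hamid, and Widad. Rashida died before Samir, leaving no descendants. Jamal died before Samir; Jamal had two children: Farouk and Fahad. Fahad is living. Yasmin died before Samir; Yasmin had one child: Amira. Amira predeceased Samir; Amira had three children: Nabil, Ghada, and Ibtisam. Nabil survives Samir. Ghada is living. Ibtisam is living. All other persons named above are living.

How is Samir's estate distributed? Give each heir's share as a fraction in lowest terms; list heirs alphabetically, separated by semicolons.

Khalida, as surviving spouse, takes 1/2.
The remaining 1/2 passes to Samir's descendants per stirpes.
Rashida left no surviving issue, so that branch lapses and is disregarded.
The 1/2 is divided into 4 equal shares of 1/8 among Jamal, Yasmin, Hamid, Widad.
Jamal predeceased; the 1/8 allotted to Jamal's branch passes to Jamal's issue by representation.
The 1/8 is divided into 2 equal shares of 1/16 among Farouk, Fahad.
Farouk is living and takes 1/16.
Fahad is living and takes 1/16.
Yasmin predeceased; the 1/8 allotted to Yasmin's branch passes to Yasmin's issue by representation.
Amira's line is the sole branch at this level, so the full 1/8 passes to Amira's issue by representation.
The 1/8 is divided into 3 equal shares of 1/24 among Nabil, Ghada, Ibtisam.
Nabil is living and takes 1/24.
Ghada is living and takes 1/24.
Ibtisam is living and takes 1/24.
Hamid is living and takes 1/8.
Widad is living and takes 1/8.

Fahad 1/16; Farouk 1/16; Ghada 1/24; Hamid 1/8; Ibtisam 1/24; Khalida 1/2; Nabil 1/24; Widad 1/8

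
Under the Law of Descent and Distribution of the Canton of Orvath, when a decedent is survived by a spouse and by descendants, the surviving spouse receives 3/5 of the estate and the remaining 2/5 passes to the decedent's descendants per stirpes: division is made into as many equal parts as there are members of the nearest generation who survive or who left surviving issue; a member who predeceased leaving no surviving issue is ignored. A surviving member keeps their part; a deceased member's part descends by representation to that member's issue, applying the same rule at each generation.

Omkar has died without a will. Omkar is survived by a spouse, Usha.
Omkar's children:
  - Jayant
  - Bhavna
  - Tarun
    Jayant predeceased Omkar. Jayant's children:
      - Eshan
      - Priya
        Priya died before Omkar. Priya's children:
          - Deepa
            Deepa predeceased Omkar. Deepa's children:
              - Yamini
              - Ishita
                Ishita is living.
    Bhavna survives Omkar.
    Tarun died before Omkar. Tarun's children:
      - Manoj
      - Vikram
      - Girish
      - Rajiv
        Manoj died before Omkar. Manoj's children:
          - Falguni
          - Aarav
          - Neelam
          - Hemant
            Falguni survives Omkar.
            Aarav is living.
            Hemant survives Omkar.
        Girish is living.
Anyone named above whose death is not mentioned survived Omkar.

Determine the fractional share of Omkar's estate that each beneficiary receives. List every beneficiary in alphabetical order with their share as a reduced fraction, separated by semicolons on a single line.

Aarav 1/120; Bhavna 2/15; Eshan 1/15; Falguni 1/120; Girish 1/30; Hemant 1/120; Ishita 1/30; Neelam 1/120; Rajiv 1/30; Usha 3/5; Vikram 1/30; Yamini 1/30

Usha, as surviving spouse, takes 3/5.
The remaining 2/5 passes to Omkar's descendants per stirpes.
The 2/5 is divided into 3 equal shares of 2/15 among Jayant, Bhavna, Tarun.
Jayant predeceased; the 2/15 allotted to Jayant's branch passes to Jayant's issue by representation.
The 2/15 is divided into 2 equal shares of 1/15 among Eshan, Priya.
Eshan is living and takes 1/15.
Priya predeceased; the 1/15 allotted to Priya's branch passes to Priya's issue by representation.
Deepa's line is the sole branch at this level, so the full 1/15 passes to Deepa's issue by representation.
The 1/15 is divided into 2 equal shares of 1/30 among Yamini, Ishita.
Yamini is living and takes 1/30.
Ishita is living and takes 1/30.
Bhavna is living and takes 2/15.
Tarun predeceased; the 2/15 allotted to Tarun's branch passes to Tarun's issue by representation.
The 2/15 is divided into 4 equal shares of 1/30 among Manoj, Vikram, Girish, Rajiv.
Manoj predeceased; the 1/30 allotted to Manoj's branch passes to Manoj's issue by representation.
The 1/30 is divided into 4 equal shares of 1/120 among Falguni, Aarav, Neelam, Hemant.
Falguni is living and takes 1/120.
Aarav is living and takes 1/120.
Neelam is living and takes 1/120.
Hemant is living and takes 1/120.
Vikram is living and takes 1/30.
Girish is living and takes 1/30.
Rajiv is living and takes 1/30.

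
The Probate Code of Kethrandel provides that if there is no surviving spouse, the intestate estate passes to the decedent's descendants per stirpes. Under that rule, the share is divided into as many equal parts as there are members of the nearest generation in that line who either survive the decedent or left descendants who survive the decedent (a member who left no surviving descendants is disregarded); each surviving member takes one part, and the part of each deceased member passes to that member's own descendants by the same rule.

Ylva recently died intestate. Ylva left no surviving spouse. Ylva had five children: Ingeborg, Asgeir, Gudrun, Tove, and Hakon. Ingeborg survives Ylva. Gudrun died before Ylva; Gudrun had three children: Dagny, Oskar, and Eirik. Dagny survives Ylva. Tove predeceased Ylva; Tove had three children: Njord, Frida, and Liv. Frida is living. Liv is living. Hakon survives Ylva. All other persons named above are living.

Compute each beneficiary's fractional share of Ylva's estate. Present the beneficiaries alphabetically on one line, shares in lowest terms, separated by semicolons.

Asgeir 1/5; Dagny 1/15; Eirik 1/15; Frida 1/15; Hakon 1/5; Ingeborg 1/5; Liv 1/15; Njord 1/15; Oskar 1/15

There is no surviving spouse, so the entire estate passes to Ylva's descendants per stirpes.
The estate is divided into 5 equal shares of 1/5 among Ingeborg, Asgeir, Gudrun, Tove, Hakon.
Ingeborg is living and takes 1/5.
Asgeir is living and takes 1/5.
Gudrun predeceased; the 1/5 allotted to Gudrun's branch passes to Gudrun's issue by representation.
The 1/5 is divided into 3 equal shares of 1/15 among Dagny, Oskar, Eirik.
Dagny is living and takes 1/15.
Oskar is living and takes 1/15.
Eirik is living and takes 1/15.
Tove predeceased; the 1/5 allotted to Tove's branch passes to Tove's issue by representation.
The 1/5 is divided into 3 equal shares of 1/15 among Njord, Frida, Liv.
Njord is living and takes 1/15.
Frida is living and takes 1/15.
Liv is living and takes 1/15.
Hakon is living and takes 1/5.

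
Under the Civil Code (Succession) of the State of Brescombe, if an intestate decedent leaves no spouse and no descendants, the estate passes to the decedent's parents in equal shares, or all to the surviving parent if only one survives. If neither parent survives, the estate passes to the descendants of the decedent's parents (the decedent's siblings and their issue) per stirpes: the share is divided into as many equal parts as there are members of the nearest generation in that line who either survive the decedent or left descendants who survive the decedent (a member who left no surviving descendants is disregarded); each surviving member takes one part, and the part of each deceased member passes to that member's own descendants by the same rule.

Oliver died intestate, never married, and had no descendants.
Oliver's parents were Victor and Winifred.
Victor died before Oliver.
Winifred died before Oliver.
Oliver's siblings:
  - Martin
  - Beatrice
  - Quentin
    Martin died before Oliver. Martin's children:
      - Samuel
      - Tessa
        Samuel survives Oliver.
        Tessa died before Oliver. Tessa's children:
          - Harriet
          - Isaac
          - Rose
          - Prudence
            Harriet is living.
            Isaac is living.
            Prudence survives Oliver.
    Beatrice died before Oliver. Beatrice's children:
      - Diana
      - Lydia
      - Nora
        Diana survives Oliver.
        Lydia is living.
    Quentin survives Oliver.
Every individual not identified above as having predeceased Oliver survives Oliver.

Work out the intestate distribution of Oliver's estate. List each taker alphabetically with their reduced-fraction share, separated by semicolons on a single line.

Diana 1/9; Harriet 1/24; Isaac 1/24; Lydia 1/9; Nora 1/9; Prudence 1/24; Quentin 1/3; Rose 1/24; Samuel 1/6

Neither parent survives and there are no descendants, so the estate passes to Oliver's siblings and their issue per stirpes.
The estate is divided into 3 equal shares of 1/3 among Martin, Beatrice, Quentin.
Martin predeceased; the 1/3 allotted to Martin's branch passes to Martin's issue by representation.
The 1/3 is divided into 2 equal shares of 1/6 among Samuel, Tessa.
Samuel is living and takes 1/6.
Tessa predeceased; the 1/6 allotted to Tessa's branch passes to Tessa's issue by representation.
The 1/6 is divided into 4 equal shares of 1/24 among Harriet, Isaac, Rose, Prudence.
Harriet is living and takes 1/24.
Isaac is living and takes 1/24.
Rose is living and takes 1/24.
Prudence is living and takes 1/24.
Beatrice predeceased; the 1/3 allotted to Beatrice's branch passes to Beatrice's issue by representation.
The 1/3 is divided into 3 equal shares of 1/9 among Diana, Lydia, Nora.
Diana is living and takes 1/9.
Lydia is living and takes 1/9.
Nora is living and takes 1/9.
Quentin is living and takes 1/3.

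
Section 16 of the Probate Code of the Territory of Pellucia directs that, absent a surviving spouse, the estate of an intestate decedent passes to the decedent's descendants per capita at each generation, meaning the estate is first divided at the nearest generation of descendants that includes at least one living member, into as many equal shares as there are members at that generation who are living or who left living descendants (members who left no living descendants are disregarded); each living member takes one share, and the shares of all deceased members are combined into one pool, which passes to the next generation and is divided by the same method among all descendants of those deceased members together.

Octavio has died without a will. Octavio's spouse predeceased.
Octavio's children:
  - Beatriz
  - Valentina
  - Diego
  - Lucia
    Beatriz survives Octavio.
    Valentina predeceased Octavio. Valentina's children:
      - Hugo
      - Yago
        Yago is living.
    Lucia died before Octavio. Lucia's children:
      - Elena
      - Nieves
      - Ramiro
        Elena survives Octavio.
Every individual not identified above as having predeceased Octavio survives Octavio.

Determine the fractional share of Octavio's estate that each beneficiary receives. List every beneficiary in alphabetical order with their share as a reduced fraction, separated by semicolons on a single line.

There is no surviving spouse, so the entire estate passes to Octavio's descendants per capita at each generation.
At generation 1 (Beatriz, Valentina, Diego, Lucia) there are 4 shares of (1)/4 = 1/4 each.
Living: Beatriz and Diego — each takes 1/4.
Deceased: Valentina and Lucia. Their combined 1/2 is pooled and carried to generation 2.
At generation 2 (Hugo, Yago, Elena, Nieves, Ramiro) there are 5 shares of (1/2)/5 = 1/10 each.
Living: Hugo, Yago, Elena, Nieves, and Ramiro — each takes 1/10.

Beatriz 1/4; Diego 1/4; Elena 1/10; Hugo 1/10; Nieves 1/10; Ramiro 1/10; Yago 1/10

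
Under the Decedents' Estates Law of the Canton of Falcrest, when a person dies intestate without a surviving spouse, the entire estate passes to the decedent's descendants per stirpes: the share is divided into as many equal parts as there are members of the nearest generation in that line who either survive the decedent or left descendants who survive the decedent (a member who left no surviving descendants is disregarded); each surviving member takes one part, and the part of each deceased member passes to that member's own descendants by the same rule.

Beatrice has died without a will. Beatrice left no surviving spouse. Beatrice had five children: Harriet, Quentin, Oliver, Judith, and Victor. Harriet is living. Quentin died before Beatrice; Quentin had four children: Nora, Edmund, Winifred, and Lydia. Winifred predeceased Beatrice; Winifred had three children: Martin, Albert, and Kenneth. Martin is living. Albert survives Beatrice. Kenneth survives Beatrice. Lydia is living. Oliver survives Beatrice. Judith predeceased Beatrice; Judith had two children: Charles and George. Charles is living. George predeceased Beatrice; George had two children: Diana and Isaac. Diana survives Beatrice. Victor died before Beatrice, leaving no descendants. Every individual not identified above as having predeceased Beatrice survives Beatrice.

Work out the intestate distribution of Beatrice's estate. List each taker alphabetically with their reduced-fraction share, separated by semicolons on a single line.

There is no surviving spouse, so the entire estate passes to Beatrice's descendants per stirpes.
Victor left no surviving issue, so that branch lapses and is disregarded.
The estate is divided into 4 equal shares of 1/4 among Harriet, Quentin, Oliver, Judith.
Harriet is living and takes 1/4.
Quentin predeceased; the 1/4 allotted to Quentin's branch passes to Quentin's issue by representation.
The 1/4 is divided into 4 equal shares of 1/16 among Nora, Edmund, Winifred, Lydia.
Nora is living and takes 1/16.
Edmund is living and takes 1/16.
Winifred predeceased; the 1/16 allotted to Winifred's branch passes to Winifred's issue by representation.
The 1/16 is divided into 3 equal shares of 1/48 among Martin, Albert, Kenneth.
Martin is living and takes 1/48.
Albert is living and takes 1/48.
Kenneth is living and takes 1/48.
Lydia is living and takes 1/16.
Oliver is living and takes 1/4.
Judith predeceased; the 1/4 allotted to Judith's branch passes to Judith's issue by representation.
The 1/4 is divided into 2 equal shares of 1/8 among Charles, George.
Charles is living and takes 1/8.
George predeceased; the 1/8 allotted to George's branch passes to George's issue by representation.
The 1/8 is divided into 2 equal shares of 1/16 among Diana, Isaac.
Diana is living and takes 1/16.
Isaac is living and takes 1/16.

Albert 1/48; Charles 1/8; Diana 1/16; Edmund 1/16; Harriet 1/4; Isaac 1/16; Kenneth 1/48; Lydia 1/16; Martin 1/48; Nora 1/16; Oliver 1/4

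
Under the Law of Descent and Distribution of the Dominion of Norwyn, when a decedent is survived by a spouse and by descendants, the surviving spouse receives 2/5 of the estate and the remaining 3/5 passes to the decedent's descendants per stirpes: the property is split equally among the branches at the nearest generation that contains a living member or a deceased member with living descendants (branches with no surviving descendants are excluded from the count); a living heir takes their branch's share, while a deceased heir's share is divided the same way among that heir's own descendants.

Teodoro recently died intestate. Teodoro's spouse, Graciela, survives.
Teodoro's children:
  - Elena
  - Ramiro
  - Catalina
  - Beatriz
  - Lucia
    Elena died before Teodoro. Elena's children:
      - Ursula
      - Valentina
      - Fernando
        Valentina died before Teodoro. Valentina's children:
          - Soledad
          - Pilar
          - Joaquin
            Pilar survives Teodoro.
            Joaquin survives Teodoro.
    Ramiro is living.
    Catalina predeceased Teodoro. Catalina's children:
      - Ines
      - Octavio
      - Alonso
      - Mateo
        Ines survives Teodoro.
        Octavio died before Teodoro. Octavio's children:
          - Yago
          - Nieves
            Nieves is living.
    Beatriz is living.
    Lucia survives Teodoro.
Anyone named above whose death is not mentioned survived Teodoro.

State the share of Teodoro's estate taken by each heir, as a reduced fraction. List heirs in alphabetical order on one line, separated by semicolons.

Graciela, as surviving spouse, takes 2/5.
The remaining 3/5 passes to Teodoro's descendants per stirpes.
The 3/5 is divided into 5 equal shares of 3/25 among Elena, Ramiro, Catalina, Beatriz, Lucia.
Elena predeceased; the 3/25 allotted to Elena's branch passes to Elena's issue by representation.
The 3/25 is divided into 3 equal shares of 1/25 among Ursula, Valentina, Fernando.
Ursula is living and takes 1/25.
Valentina predeceased; the 1/25 allotted to Valentina's branch passes to Valentina's issue by representation.
The 1/25 is divided into 3 equal shares of 1/75 among Soledad, Pilar, Joaquin.
Soledad is living and takes 1/75.
Pilar is living and takes 1/75.
Joaquin is living and takes 1/75.
Fernando is living and takes 1/25.
Ramiro is living and takes 3/25.
Catalina predeceased; the 3/25 allotted to Catalina's branch passes to Catalina's issue by representation.
The 3/25 is divided into 4 equal shares of 3/100 among Ines, Octavio, Alonso, Mateo.
Ines is living and takes 3/100.
Octavio predeceased; the 3/100 allotted to Octavio's branch passes to Octavio's issue by representation.
The 3/100 is divided into 2 equal shares of 3/200 among Yago, Nieves.
Yago is living and takes 3/200.
Nieves is living and takes 3/200.
Alonso is living and takes 3/100.
Mateo is living and takes 3/100.
Beatriz is living and takes 3/25.
Lucia is living and takes 3/25.

Alonso 3/100; Beatriz 3/25; Fernando 1/25; Graciela 2/5; Ines 3/100; Joaquin 1/75; Lucia 3/25; Mateo 3/100; Nieves 3/200; Pilar 1/75; Ramiro 3/25; Soledad 1/75; Ursula 1/25; Yago 3/200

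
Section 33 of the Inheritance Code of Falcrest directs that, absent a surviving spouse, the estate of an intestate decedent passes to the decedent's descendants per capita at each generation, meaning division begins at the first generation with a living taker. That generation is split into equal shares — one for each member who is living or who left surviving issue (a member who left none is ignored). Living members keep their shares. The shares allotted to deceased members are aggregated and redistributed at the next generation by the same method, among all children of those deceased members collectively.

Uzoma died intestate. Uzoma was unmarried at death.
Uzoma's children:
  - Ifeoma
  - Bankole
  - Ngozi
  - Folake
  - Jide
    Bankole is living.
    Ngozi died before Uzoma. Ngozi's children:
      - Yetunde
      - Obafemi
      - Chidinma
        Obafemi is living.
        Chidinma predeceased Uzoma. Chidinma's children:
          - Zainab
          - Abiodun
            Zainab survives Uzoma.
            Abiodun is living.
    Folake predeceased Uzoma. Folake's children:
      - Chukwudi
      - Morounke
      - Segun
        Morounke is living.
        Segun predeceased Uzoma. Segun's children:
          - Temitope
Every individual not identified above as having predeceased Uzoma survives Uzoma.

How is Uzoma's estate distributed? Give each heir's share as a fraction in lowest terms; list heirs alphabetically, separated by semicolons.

Abiodun 2/45; Bankole 1/5; Chukwudi 1/15; Ifeoma 1/5; Jide 1/5; Morounke 1/15; Obafemi 1/15; Temitope 2/45; Yetunde 1/15; Zainab 2/45

There is no surviving spouse, so the entire estate passes to Uzoma's descendants per capita at each generation.
At generation 1 (Ifeoma, Bankole, Ngozi, Folake, Jide) there are 5 shares of (1)/5 = 1/5 each.
Living: Ifeoma, Bankole, and Jide — each takes 1/5.
Deceased: Ngozi and Folake. Their combined 2/5 is pooled and carried to generation 2.
At generation 2 (Yetunde, Obafemi, Chidinma, Chukwudi, Morounke, Segun) there are 6 shares of (2/5)/6 = 1/15 each.
Living: Yetunde, Obafemi, Chukwudi, and Morounke — each takes 1/15.
Deceased: Chidinma and Segun. Their combined 2/15 is pooled and carried to generation 3.
At generation 3 (Zainab, Abiodun, Temitope) there are 3 shares of (2/15)/3 = 2/45 each.
Living: Zainab, Abiodun, and Temitope — each takes 2/45.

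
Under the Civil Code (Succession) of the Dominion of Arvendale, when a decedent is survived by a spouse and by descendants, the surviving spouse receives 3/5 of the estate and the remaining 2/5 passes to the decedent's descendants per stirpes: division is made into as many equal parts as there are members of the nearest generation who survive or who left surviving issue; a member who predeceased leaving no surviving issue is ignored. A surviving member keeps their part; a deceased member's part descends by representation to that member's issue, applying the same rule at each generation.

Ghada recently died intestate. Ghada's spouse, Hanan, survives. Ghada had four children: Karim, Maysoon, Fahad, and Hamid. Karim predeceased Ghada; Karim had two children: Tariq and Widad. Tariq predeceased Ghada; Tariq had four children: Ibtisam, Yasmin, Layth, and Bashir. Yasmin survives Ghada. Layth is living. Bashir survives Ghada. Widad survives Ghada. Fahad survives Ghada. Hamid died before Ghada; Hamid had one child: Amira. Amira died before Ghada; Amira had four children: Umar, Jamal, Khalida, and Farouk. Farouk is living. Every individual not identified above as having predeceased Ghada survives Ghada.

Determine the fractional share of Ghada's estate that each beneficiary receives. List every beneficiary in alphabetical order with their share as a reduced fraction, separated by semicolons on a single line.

Bashir 1/80; Fahad 1/10; Farouk 1/40; Hanan 3/5; Ibtisam 1/80; Jamal 1/40; Khalida 1/40; Layth 1/80; Maysoon 1/10; Umar 1/40; Widad 1/20; Yasmin 1/80

Hanan, as surviving spouse, takes 3/5.
The remaining 2/5 passes to Ghada's descendants per stirpes.
The 2/5 is divided into 4 equal shares of 1/10 among Karim, Maysoon, Fahad, Hamid.
Karim predeceased; the 1/10 allotted to Karim's branch passes to Karim's issue by representation.
The 1/10 is divided into 2 equal shares of 1/20 among Tariq, Widad.
Tariq predeceased; the 1/20 allotted to Tariq's branch passes to Tariq's issue by representation.
The 1/20 is divided into 4 equal shares of 1/80 among Ibtisam, Yasmin, Layth, Bashir.
Ibtisam is living and takes 1/80.
Yasmin is living and takes 1/80.
Layth is living and takes 1/80.
Bashir is living and takes 1/80.
Widad is living and takes 1/20.
Maysoon is living and takes 1/10.
Fahad is living and takes 1/10.
Hamid predeceased; the 1/10 allotted to Hamid's branch passes to Hamid's issue by representation.
Amira's line is the sole branch at this level, so the full 1/10 passes to Amira's issue by representation.
The 1/10 is divided into 4 equal shares of 1/40 among Umar, Jamal, Khalida, Farouk.
Umar is living and takes 1/40.
Jamal is living and takes 1/40.
Khalida is living and takes 1/40.
Farouk is living and takes 1/40.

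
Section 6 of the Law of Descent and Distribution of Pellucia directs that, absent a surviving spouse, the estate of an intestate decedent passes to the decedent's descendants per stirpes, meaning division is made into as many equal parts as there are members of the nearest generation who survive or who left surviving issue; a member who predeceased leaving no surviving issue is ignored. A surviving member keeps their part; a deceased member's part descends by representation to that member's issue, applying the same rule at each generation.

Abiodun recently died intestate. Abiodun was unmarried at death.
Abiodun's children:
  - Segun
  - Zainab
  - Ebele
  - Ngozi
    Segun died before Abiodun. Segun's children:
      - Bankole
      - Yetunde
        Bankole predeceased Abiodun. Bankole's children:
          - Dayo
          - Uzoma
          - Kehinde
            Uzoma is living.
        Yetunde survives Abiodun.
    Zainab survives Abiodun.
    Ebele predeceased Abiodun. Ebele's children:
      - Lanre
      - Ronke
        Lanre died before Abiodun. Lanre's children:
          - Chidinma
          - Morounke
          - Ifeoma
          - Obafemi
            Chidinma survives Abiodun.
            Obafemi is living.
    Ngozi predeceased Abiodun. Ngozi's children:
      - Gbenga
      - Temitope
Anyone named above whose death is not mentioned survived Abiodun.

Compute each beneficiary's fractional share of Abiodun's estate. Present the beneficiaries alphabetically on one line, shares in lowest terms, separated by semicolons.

Chidinma 1/32; Dayo 1/24; Gbenga 1/8; Ifeoma 1/32; Kehinde 1/24; Morounke 1/32; Obafemi 1/32; Ronke 1/8; Temitope 1/8; Uzoma 1/24; Yetunde 1/8; Zainab 1/4

There is no surviving spouse, so the entire estate passes to Abiodun's descendants per stirpes.
The estate is divided into 4 equal shares of 1/4 among Segun, Zainab, Ebele, Ngozi.
Segun predeceased; the 1/4 allotted to Segun's branch passes to Segun's issue by representation.
The 1/4 is divided into 2 equal shares of 1/8 among Bankole, Yetunde.
Bankole predeceased; the 1/8 allotted to Bankole's branch passes to Bankole's issue by representation.
The 1/8 is divided into 3 equal shares of 1/24 among Dayo, Uzoma, Kehinde.
Dayo is living and takes 1/24.
Uzoma is living and takes 1/24.
Kehinde is living and takes 1/24.
Yetunde is living and takes 1/8.
Zainab is living and takes 1/4.
Ebele predeceased; the 1/4 allotted to Ebele's branch passes to Ebele's issue by representation.
The 1/4 is divided into 2 equal shares of 1/8 among Lanre, Ronke.
Lanre predeceased; the 1/8 allotted to Lanre's branch passes to Lanre's issue by representation.
The 1/8 is divided into 4 equal shares of 1/32 among Chidinma, Morounke, Ifeoma, Obafemi.
Chidinma is living and takes 1/32.
Morounke is living and takes 1/32.
Ifeoma is living and takes 1/32.
Obafemi is living and takes 1/32.
Ronke is living and takes 1/8.
Ngozi predeceased; the 1/4 allotted to Ngozi's branch passes to Ngozi's issue by representation.
The 1/4 is divided into 2 equal shares of 1/8 among Gbenga, Temitope.
Gbenga is living and takes 1/8.
Temitope is living and takes 1/8.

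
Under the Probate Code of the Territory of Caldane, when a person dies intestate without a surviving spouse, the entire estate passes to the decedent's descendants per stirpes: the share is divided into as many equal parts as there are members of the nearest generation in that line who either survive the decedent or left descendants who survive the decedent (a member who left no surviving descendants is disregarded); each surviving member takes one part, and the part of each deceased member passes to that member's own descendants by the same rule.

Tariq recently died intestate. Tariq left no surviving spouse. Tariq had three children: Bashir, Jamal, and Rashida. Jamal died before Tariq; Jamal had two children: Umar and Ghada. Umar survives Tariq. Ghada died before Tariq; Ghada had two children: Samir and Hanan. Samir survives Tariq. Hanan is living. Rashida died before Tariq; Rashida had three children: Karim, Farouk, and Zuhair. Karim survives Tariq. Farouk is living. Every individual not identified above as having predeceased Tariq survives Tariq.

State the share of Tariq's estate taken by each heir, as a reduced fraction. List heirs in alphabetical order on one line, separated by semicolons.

There is no surviving spouse, so the entire estate passes to Tariq's descendants per stirpes.
The estate is divided into 3 equal shares of 1/3 among Bashir, Jamal, Rashida.
Bashir is living and takes 1/3.
Jamal predeceased; the 1/3 allotted to Jamal's branch passes to Jamal's issue by representation.
The 1/3 is divided into 2 equal shares of 1/6 among Umar, Ghada.
Umar is living and takes 1/6.
Ghada predeceased; the 1/6 allotted to Ghada's branch passes to Ghada's issue by representation.
The 1/6 is divided into 2 equal shares of 1/12 among Samir, Hanan.
Samir is living and takes 1/12.
Hanan is living and takes 1/12.
Rashida predeceased; the 1/3 allotted to Rashida's branch passes to Rashida's issue by representation.
The 1/3 is divided into 3 equal shares of 1/9 among Karim, Farouk, Zuhair.
Karim is living and takes 1/9.
Farouk is living and takes 1/9.
Zuhair is living and takes 1/9.

Bashir 1/3; Farouk 1/9; Hanan 1/12; Karim 1/9; Samir 1/12; Umar 1/6; Zuhair 1/9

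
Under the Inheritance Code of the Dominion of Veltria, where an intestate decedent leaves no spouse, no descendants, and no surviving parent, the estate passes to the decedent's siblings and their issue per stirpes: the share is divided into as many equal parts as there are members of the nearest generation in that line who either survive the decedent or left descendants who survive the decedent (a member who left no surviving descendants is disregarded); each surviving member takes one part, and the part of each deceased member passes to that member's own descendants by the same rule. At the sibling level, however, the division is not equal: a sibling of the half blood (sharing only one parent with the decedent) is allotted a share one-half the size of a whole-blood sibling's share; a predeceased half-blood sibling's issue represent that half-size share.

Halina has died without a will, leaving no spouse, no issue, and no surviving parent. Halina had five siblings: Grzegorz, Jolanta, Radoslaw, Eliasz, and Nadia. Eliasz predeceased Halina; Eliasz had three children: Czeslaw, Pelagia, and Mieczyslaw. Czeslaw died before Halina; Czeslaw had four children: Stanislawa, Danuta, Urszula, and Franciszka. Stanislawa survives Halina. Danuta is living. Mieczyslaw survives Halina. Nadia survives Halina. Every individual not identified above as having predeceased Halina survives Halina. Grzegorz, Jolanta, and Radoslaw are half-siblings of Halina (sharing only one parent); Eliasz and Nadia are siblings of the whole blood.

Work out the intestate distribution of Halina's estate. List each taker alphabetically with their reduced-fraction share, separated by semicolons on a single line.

No spouse, descendants, or parent survives, so the estate passes to Halina's siblings per stirpes.
Half-blood siblings count for one-half the weight of whole-blood siblings at the initial division.
Dividing 1 in proportion to weights (total weight 7/2): Grzegorz (weight 1/2) → 1/7; Jolanta (weight 1/2) → 1/7; Radoslaw (weight 1/2) → 1/7; Eliasz (weight 1) → 2/7; Nadia (weight 1) → 2/7.
Grzegorz is living and takes 1/7.
Jolanta is living and takes 1/7.
Radoslaw is living and takes 1/7.
Eliasz predeceased; the 2/7 allotted to Eliasz's branch passes to Eliasz's issue by representation.
The 2/7 is divided into 3 equal shares of 2/21 among Czeslaw, Pelagia, Mieczyslaw.
Czeslaw predeceased; the 2/21 allotted to Czeslaw's branch passes to Czeslaw's issue by representation.
The 2/21 is divided into 4 equal shares of 1/42 among Stanislawa, Danuta, Urszula, Franciszka.
Stanislawa is living and takes 1/42.
Danuta is living and takes 1/42.
Urszula is living and takes 1/42.
Franciszka is living and takes 1/42.
Pelagia is living and takes 2/21.
Mieczyslaw is living and takes 2/21.
Nadia is living and takes 2/7.

Danuta 1/42; Franciszka 1/42; Grzegorz 1/7; Jolanta 1/7; Mieczyslaw 2/21; Nadia 2/7; Pelagia 2/21; Radoslaw 1/7; Stanislawa 1/42; Urszula 1/42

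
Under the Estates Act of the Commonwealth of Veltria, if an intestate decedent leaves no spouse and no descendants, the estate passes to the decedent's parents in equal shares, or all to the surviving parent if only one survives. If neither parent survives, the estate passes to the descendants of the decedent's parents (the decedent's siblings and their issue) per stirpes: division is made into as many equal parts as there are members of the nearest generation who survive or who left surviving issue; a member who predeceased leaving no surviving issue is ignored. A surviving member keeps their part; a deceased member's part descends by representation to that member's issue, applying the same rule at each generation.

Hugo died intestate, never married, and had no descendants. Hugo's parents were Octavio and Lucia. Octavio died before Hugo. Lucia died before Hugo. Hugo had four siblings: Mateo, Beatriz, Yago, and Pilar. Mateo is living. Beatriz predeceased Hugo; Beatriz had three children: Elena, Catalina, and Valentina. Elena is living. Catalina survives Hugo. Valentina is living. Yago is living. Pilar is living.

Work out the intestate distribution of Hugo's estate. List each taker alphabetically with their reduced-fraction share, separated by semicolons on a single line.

Neither parent survives and there are no descendants, so the estate passes to Hugo's siblings and their issue per stirpes.
The estate is divided into 4 equal shares of 1/4 among Mateo, Beatriz, Yago, Pilar.
Mateo is living and takes 1/4.
Beatriz predeceased; the 1/4 allotted to Beatriz's branch passes to Beatriz's issue by representation.
The 1/4 is divided into 3 equal shares of 1/12 among Elena, Catalina, Valentina.
Elena is living and takes 1/12.
Catalina is living and takes 1/12.
Valentina is living and takes 1/12.
Yago is living and takes 1/4.
Pilar is living and takes 1/4.

Catalina 1/12; Elena 1/12; Mateo 1/4; Pilar 1/4; Valentina 1/12; Yago 1/4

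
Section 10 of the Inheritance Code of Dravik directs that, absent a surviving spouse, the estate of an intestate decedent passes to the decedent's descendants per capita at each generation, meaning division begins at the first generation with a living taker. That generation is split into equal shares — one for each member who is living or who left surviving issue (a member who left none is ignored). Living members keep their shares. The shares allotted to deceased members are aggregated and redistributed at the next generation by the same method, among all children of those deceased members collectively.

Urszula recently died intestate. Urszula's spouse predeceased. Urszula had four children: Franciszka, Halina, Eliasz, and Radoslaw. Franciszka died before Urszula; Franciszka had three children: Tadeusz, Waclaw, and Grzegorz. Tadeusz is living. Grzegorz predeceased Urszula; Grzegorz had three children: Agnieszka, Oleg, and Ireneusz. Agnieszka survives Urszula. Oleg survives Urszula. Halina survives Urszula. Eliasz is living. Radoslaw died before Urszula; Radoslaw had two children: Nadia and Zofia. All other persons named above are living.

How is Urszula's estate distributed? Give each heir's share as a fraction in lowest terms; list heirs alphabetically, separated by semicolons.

Agnieszka 1/30; Eliasz 1/4; Halina 1/4; Ireneusz 1/30; Nadia 1/10; Oleg 1/30; Tadeusz 1/10; Waclaw 1/10; Zofia 1/10

There is no surviving spouse, so the entire estate passes to Urszula's descendants per capita at each generation.
At generation 1 (Franciszka, Halina, Eliasz, Radoslaw) there are 4 shares of (1)/4 = 1/4 each.
Living: Halina and Eliasz — each takes 1/4.
Deceased: Franciszka and Radoslaw. Their combined 1/2 is pooled and carried to generation 2.
At generation 2 (Tadeusz, Waclaw, Grzegorz, Nadia, Zofia) there are 5 shares of (1/2)/5 = 1/10 each.
Living: Tadeusz, Waclaw, Nadia, and Zofia — each takes 1/10.
Deceased: Grzegorz. That 1/10 share is carried to generation 3.
At generation 3 (Agnieszka, Oleg, Ireneusz) there are 3 shares of (1/10)/3 = 1/30 each.
Living: Agnieszka, Oleg, and Ireneusz — each takes 1/30.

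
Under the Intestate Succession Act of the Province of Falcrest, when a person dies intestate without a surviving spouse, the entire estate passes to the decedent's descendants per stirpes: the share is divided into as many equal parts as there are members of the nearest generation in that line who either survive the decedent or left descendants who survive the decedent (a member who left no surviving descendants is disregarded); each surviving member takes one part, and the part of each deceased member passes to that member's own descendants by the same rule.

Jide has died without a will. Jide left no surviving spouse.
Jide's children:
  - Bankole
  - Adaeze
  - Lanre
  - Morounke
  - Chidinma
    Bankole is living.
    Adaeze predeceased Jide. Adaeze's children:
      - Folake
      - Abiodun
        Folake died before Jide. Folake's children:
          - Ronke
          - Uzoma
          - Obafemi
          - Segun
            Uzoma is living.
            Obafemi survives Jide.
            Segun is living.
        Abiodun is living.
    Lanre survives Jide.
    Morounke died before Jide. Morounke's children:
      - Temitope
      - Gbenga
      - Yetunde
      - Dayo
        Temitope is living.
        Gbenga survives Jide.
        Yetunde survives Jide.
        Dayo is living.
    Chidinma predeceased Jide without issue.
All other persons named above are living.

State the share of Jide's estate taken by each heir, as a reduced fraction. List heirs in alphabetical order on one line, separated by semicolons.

There is no surviving spouse, so the entire estate passes to Jide's descendants per stirpes.
Chidinma left no surviving issue, so that branch lapses and is disregarded.
The estate is divided into 4 equal shares of 1/4 among Bankole, Adaeze, Lanre, Morounke.
Bankole is living and takes 1/4.
Adaeze predeceased; the 1/4 allotted to Adaeze's branch passes to Adaeze's issue by representation.
The 1/4 is divided into 2 equal shares of 1/8 among Folake, Abiodun.
Folake predeceased; the 1/8 allotted to Folake's branch passes to Folake's issue by representation.
The 1/8 is divided into 4 equal shares of 1/32 among Ronke, Uzoma, Obafemi, Segun.
Ronke is living and takes 1/32.
Uzoma is living and takes 1/32.
Obafemi is living and takes 1/32.
Segun is living and takes 1/32.
Abiodun is living and takes 1/8.
Lanre is living and takes 1/4.
Morounke predeceased; the 1/4 allotted to Morounke's branch passes to Morounke's issue by representation.
The 1/4 is divided into 4 equal shares of 1/16 among Temitope, Gbenga, Yetunde, Dayo.
Temitope is living and takes 1/16.
Gbenga is living and takes 1/16.
Yetunde is living and takes 1/16.
Dayo is living and takes 1/16.

Abiodun 1/8; Bankole 1/4; Dayo 1/16; Gbenga 1/16; Lanre 1/4; Obafemi 1/32; Ronke 1/32; Segun 1/32; Temitope 1/16; Uzoma 1/32; Yetunde 1/16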